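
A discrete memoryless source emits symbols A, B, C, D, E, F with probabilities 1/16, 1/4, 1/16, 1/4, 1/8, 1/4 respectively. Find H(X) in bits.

2.375 bits

Each probability is a power of 1/2, so log₂(1/p) is an integer.
H = Σ p·log₂(1/p) = 1/16·4 + 1/4·2 + 1/16·4 + 1/4·2 + 1/8·3 + 1/4·2 = 2.375 bits.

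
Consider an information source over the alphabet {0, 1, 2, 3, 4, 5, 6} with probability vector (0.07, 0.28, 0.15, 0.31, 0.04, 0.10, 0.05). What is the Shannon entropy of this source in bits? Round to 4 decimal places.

H = −Σ pᵢ log₂ pᵢ.
−0.07·log₂(0.07) = 0.2686
−0.28·log₂(0.28) = 0.5142
−0.15·log₂(0.15) = 0.4105
−0.31·log₂(0.31) = 0.5238
−0.04·log₂(0.04) = 0.1858
−0.10·log₂(0.10) = 0.3322
−0.05·log₂(0.05) = 0.2161
Sum ≈ 2.4512 → 2.4512 bits.

2.4512 bits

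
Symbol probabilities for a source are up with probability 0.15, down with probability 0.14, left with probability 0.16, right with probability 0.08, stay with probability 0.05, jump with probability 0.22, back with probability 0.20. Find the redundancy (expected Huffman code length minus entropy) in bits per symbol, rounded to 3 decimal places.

0.027 bits

Entropy H = −Σ p log₂ p ≈ 2.6832 bits.
Huffman merges: 1/20+2/25→13/100; 13/100+7/50→27/100; 3/20+4/25→31/100; 1/5+11/50→21/50; 27/100+31/100→29/50; 21/50+29/50→1. L = 271/100 ≈ 2.7100.
L − H = 2.7100 − 2.6832 = 0.027 bits.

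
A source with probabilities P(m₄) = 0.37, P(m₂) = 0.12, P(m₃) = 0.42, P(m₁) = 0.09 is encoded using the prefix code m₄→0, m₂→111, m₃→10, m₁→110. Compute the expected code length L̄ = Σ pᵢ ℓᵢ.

1.84 bits/symbol

L̄ = Σ pᵢ·ℓᵢ = 0.37·1 + 0.12·3 + 0.42·2 + 0.09·3 = 1.84 bits/symbol.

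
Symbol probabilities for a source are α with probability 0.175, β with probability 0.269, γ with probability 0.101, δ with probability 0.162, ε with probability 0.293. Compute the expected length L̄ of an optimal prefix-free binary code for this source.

Repeatedly combine the two least-probable nodes; the expected code length is the sum of the merged weights.
merge 101/1000 + 81/500 → 263/1000
merge 7/40 + 263/1000 → 219/500
merge 269/1000 + 293/1000 → 281/500
merge 219/500 + 281/500 → 1
L = 263/1000 + 219/500 + 281/500 + 1 = 2263/1000 = 2.263 bits/symbol.

2.263 bits/symbol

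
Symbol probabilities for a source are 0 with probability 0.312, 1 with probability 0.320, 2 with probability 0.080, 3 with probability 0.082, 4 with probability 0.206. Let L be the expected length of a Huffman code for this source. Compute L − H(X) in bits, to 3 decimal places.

0.055 bits

Entropy H = −Σ p log₂ p ≈ 2.1072 bits.
Huffman merges: 2/25+41/500→81/500; 81/500+103/500→46/125; 39/125+8/25→79/125; 46/125+79/125→1. L = 1081/500 ≈ 2.1620.
L − H = 2.1620 − 2.1072 = 0.055 bits.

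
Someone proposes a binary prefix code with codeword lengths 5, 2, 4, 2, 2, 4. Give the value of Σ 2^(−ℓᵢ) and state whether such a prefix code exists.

0.90625; yes

With common denominator 2^5 = 32: Σ 2^(−ℓᵢ) = 1/32 + 8/32 + 2/32 + 8/32 + 8/32 + 2/32 = 29/32 = 0.90625.
Kraft's inequality requires Σ ≤ 1; here Σ = 0.90625 ≤ 1, so such a prefix code exists.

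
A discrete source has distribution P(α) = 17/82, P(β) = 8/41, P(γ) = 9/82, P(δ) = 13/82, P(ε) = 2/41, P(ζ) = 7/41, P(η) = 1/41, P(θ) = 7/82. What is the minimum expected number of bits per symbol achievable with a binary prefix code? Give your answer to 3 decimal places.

Repeatedly combine the two least-probable nodes; the expected code length is the sum of the merged weights.
merge 1/41 + 2/41 → 3/41
merge 3/41 + 7/82 → 13/82
merge 9/82 + 13/82 → 11/41
merge 13/82 + 7/41 → 27/82
merge 8/41 + 17/82 → 33/82
merge 11/41 + 27/82 → 49/82
merge 33/82 + 49/82 → 1
L = 3/41 + 13/82 + 11/41 + 27/82 + 33/82 + 49/82 + 1 = 116/41 ≈ 2.829 bits/symbol.

2.829 bits/symbol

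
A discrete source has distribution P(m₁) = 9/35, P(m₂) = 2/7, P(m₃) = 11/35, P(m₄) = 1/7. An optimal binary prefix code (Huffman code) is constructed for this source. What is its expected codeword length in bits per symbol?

2 bits/symbol

Repeatedly combine the two least-probable nodes; the expected code length is the sum of the merged weights.
merge 1/7 + 9/35 → 2/5
merge 2/7 + 11/35 → 3/5
merge 2/5 + 3/5 → 1
L = 2/5 + 3/5 + 1 = 2 bits/symbol.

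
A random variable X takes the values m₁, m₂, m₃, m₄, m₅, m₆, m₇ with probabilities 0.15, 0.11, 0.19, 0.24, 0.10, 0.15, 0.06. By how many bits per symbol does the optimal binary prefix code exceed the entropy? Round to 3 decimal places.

Entropy H = −Σ p log₂ p ≈ 2.6965 bits.
Huffman merges: 3/50+1/10→4/25; 11/100+3/20→13/50; 3/20+4/25→31/100; 19/100+6/25→43/100; 13/50+31/100→57/100; 43/100+57/100→1. L = 273/100 ≈ 2.7300.
L − H = 2.7300 − 2.6965 = 0.034 bits.

0.034 bits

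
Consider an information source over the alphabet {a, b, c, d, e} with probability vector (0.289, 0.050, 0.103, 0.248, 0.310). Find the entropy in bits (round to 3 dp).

H = −Σ pᵢ log₂ pᵢ.
−0.289·log₂(0.289) = 0.5176
−0.050·log₂(0.050) = 0.2161
−0.103·log₂(0.103) = 0.3378
−0.248·log₂(0.248) = 0.4989
−0.310·log₂(0.310) = 0.5238
Sum ≈ 2.0941 → 2.094 bits.

2.094 bits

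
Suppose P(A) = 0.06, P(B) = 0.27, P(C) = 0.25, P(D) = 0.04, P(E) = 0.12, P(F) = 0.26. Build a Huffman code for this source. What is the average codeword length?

2.32 bits/symbol

Repeatedly combine the two least-probable nodes; the expected code length is the sum of the merged weights.
merge 1/25 + 3/50 → 1/10
merge 1/10 + 3/25 → 11/50
merge 11/50 + 1/4 → 47/100
merge 13/50 + 27/100 → 53/100
merge 47/100 + 53/100 → 1
L = 1/10 + 11/50 + 47/100 + 53/100 + 1 = 58/25 = 2.32 bits/symbol.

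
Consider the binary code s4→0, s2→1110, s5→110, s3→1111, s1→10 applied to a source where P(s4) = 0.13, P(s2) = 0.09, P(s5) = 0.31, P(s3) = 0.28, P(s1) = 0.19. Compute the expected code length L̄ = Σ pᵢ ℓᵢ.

L̄ = Σ pᵢ·ℓᵢ = 0.13·1 + 0.09·4 + 0.31·3 + 0.28·4 + 0.19·2 = 2.92 bits/symbol.

2.92 bits/symbol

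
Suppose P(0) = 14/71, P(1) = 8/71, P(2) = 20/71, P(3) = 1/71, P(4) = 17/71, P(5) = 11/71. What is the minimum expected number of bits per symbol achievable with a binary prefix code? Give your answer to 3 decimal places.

2.408 bits/symbol

Repeatedly combine the two least-probable nodes; the expected code length is the sum of the merged weights.
merge 1/71 + 8/71 → 9/71
merge 9/71 + 11/71 → 20/71
merge 14/71 + 17/71 → 31/71
merge 20/71 + 20/71 → 40/71
merge 31/71 + 40/71 → 1
L = 9/71 + 20/71 + 31/71 + 40/71 + 1 = 171/71 ≈ 2.408 bits/symbol.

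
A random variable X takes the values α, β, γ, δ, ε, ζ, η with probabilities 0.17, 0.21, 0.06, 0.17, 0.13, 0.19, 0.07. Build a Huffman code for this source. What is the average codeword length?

Repeatedly combine the two least-probable nodes; the expected code length is the sum of the merged weights.
merge 3/50 + 7/100 → 13/100
merge 13/100 + 13/100 → 13/50
merge 17/100 + 17/100 → 17/50
merge 19/100 + 21/100 → 2/5
merge 13/50 + 17/50 → 3/5
merge 2/5 + 3/5 → 1
L = 13/100 + 13/50 + 17/50 + 2/5 + 3/5 + 1 = 273/100 = 2.73 bits/symbol.

2.73 bits/symbol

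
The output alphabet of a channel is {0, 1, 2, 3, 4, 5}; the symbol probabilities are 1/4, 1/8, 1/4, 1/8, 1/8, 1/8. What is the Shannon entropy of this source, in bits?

2.5 bits

Each probability is a power of 1/2, so log₂(1/p) is an integer.
H = Σ p·log₂(1/p) = 1/4·2 + 1/8·3 + 1/4·2 + 1/8·3 + 1/8·3 + 1/8·3 = 2.5 bits.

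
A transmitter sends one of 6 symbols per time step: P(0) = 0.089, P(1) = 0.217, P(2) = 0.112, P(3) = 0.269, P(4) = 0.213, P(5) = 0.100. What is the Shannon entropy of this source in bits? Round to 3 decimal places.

2.460 bits

H = −Σ pᵢ log₂ pᵢ.
−0.089·log₂(0.089) = 0.3106
−0.217·log₂(0.217) = 0.4783
−0.112·log₂(0.112) = 0.3537
−0.269·log₂(0.269) = 0.5096
−0.213·log₂(0.213) = 0.4752
−0.100·log₂(0.100) = 0.3322
Sum ≈ 2.4597 → 2.460 bits.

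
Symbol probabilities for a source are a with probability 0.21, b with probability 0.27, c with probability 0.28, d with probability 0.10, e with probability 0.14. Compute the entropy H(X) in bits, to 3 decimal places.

H = −Σ pᵢ log₂ pᵢ.
−0.21·log₂(0.21) = 0.4728
−0.27·log₂(0.27) = 0.5100
−0.28·log₂(0.28) = 0.5142
−0.10·log₂(0.10) = 0.3322
−0.14·log₂(0.14) = 0.3971
Sum ≈ 2.2264 → 2.226 bits.

2.226 bits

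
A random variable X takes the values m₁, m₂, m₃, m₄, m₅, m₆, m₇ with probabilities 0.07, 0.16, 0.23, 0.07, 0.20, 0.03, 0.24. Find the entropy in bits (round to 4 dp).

H = −Σ pᵢ log₂ pᵢ.
−0.07·log₂(0.07) = 0.2686
−0.16·log₂(0.16) = 0.4230
−0.23·log₂(0.23) = 0.4877
−0.07·log₂(0.07) = 0.2686
−0.20·log₂(0.20) = 0.4644
−0.03·log₂(0.03) = 0.1518
−0.24·log₂(0.24) = 0.4941
Sum ≈ 2.5581 → 2.5581 bits.

2.5581 bits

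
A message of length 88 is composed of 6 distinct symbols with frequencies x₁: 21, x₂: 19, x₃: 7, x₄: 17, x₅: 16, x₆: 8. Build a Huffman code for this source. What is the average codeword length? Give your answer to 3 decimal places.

2.523 bits/symbol

Probabilities are the counts divided by 88.
Repeatedly combine the two least-probable nodes; the expected code length is the sum of the merged weights.
merge 7/88 + 1/11 → 15/88
merge 15/88 + 2/11 → 31/88
merge 17/88 + 19/88 → 9/22
merge 21/88 + 31/88 → 13/22
merge 9/22 + 13/22 → 1
L = 15/88 + 31/88 + 9/22 + 13/22 + 1 = 111/44 ≈ 2.523 bits/symbol.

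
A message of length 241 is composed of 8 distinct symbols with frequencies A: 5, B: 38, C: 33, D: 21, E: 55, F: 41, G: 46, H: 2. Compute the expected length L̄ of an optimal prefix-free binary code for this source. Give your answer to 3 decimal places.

2.726 bits/symbol

Probabilities are the counts divided by 241.
Repeatedly combine the two least-probable nodes; the expected code length is the sum of the merged weights.
merge 2/241 + 5/241 → 7/241
merge 7/241 + 21/241 → 28/241
merge 28/241 + 33/241 → 61/241
merge 38/241 + 41/241 → 79/241
merge 46/241 + 55/241 → 101/241
merge 61/241 + 79/241 → 140/241
merge 101/241 + 140/241 → 1
L = 7/241 + 28/241 + 61/241 + 79/241 + 101/241 + 140/241 + 1 = 657/241 ≈ 2.726 bits/symbol.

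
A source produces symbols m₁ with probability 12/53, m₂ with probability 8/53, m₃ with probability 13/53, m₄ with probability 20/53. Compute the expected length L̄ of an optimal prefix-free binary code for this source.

Repeatedly combine the two least-probable nodes; the expected code length is the sum of the merged weights.
merge 8/53 + 12/53 → 20/53
merge 13/53 + 20/53 → 33/53
merge 20/53 + 33/53 → 1
L = 20/53 + 33/53 + 1 = 2 bits/symbol.

2 bits/symbol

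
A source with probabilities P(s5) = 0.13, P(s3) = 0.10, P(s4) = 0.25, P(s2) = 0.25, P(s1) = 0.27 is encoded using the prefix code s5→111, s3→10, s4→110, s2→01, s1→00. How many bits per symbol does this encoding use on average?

2.38 bits/symbol

L̄ = Σ pᵢ·ℓᵢ = 0.13·3 + 0.10·2 + 0.25·3 + 0.25·2 + 0.27·2 = 2.38 bits/symbol.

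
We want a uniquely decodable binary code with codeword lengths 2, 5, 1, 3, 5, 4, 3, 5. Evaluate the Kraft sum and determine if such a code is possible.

1.15625; no

With common denominator 2^5 = 32: Σ 2^(−ℓᵢ) = 8/32 + 1/32 + 16/32 + 4/32 + 1/32 + 2/32 + 4/32 + 1/32 = 37/32 = 1.15625.
Kraft's inequality requires Σ ≤ 1; here Σ = 1.15625 > 1, so no such prefix code exists.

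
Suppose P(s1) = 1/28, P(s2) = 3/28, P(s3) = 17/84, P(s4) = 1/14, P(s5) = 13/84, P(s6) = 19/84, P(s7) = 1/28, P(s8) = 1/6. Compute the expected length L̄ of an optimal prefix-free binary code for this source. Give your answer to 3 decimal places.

Repeatedly combine the two least-probable nodes; the expected code length is the sum of the merged weights.
merge 1/28 + 1/28 → 1/14
merge 1/14 + 1/14 → 1/7
merge 3/28 + 1/7 → 1/4
merge 13/84 + 1/6 → 9/28
merge 17/84 + 19/84 → 3/7
merge 1/4 + 9/28 → 4/7
merge 3/7 + 4/7 → 1
L = 1/14 + 1/7 + 1/4 + 9/28 + 3/7 + 4/7 + 1 = 39/14 ≈ 2.786 bits/symbol.

2.786 bits/symbol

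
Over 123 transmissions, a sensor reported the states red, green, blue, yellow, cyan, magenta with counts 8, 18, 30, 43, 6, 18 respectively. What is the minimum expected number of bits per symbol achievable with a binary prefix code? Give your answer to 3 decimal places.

Probabilities are the counts divided by 123.
Repeatedly combine the two least-probable nodes; the expected code length is the sum of the merged weights.
merge 2/41 + 8/123 → 14/123
merge 14/123 + 6/41 → 32/123
merge 6/41 + 10/41 → 16/41
merge 32/123 + 43/123 → 25/41
merge 16/41 + 25/41 → 1
L = 14/123 + 32/123 + 16/41 + 25/41 + 1 = 292/123 ≈ 2.374 bits/symbol.

2.374 bits/symbol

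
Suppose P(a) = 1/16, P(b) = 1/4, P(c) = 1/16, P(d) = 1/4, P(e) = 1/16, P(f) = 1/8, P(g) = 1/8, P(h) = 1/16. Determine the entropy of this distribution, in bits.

2.75 bits

Each probability is a power of 1/2, so log₂(1/p) is an integer.
H = Σ p·log₂(1/p) = 1/16·4 + 1/4·2 + 1/16·4 + 1/4·2 + 1/16·4 + 1/8·3 + 1/8·3 + 1/16·4 = 2.75 bits.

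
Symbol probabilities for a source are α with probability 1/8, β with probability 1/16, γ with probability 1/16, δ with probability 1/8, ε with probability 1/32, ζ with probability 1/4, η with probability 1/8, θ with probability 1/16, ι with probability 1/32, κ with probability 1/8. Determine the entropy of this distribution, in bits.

3.0625 bits

Each probability is a power of 1/2, so log₂(1/p) is an integer.
H = Σ p·log₂(1/p) = 1/8·3 + 1/16·4 + 1/16·4 + 1/8·3 + 1/32·5 + 1/4·2 + 1/8·3 + 1/16·4 + 1/32·5 + 1/8·3 = 3.0625 bits.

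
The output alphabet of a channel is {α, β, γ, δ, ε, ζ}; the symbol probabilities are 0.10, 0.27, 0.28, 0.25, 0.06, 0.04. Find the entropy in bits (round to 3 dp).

2.286 bits

H = −Σ pᵢ log₂ pᵢ.
−0.10·log₂(0.10) = 0.3322
−0.27·log₂(0.27) = 0.5100
−0.28·log₂(0.28) = 0.5142
−0.25·log₂(0.25) = 0.5000
−0.06·log₂(0.06) = 0.2435
−0.04·log₂(0.04) = 0.1858
Sum ≈ 2.2857 → 2.286 bits.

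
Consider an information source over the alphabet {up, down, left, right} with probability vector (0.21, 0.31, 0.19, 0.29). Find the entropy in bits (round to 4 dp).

H = −Σ pᵢ log₂ pᵢ.
−0.21·log₂(0.21) = 0.4728
−0.31·log₂(0.31) = 0.5238
−0.19·log₂(0.19) = 0.4552
−0.29·log₂(0.29) = 0.5179
Sum ≈ 1.9697 → 1.9697 bits.

1.9697 bits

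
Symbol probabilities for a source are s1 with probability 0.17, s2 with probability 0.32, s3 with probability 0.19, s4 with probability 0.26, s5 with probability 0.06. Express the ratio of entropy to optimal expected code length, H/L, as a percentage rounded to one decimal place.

Entropy H = −Σ p log₂ p ≈ 2.1647 bits.
Huffman merges: 3/50+17/100→23/100; 19/100+23/100→21/50; 13/50+8/25→29/50; 21/50+29/50→1. L = 223/100 ≈ 2.2300.
Efficiency = H/L = 2.1647/2.2300 = 97.1%.

97.1%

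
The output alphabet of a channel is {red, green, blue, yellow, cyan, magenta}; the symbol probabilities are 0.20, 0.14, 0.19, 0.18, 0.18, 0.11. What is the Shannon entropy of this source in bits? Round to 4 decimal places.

2.5576 bits

H = −Σ pᵢ log₂ pᵢ.
−0.20·log₂(0.20) = 0.4644
−0.14·log₂(0.14) = 0.3971
−0.19·log₂(0.19) = 0.4552
−0.18·log₂(0.18) = 0.4453
−0.18·log₂(0.18) = 0.4453
−0.11·log₂(0.11) = 0.3503
Sum ≈ 2.5576 → 2.5576 bits.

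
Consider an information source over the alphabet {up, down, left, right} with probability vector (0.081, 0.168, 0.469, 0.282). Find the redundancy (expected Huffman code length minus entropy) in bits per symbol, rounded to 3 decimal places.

0.027 bits

Entropy H = −Σ p log₂ p ≈ 1.7533 bits.
Huffman merges: 81/1000+21/125→249/1000; 249/1000+141/500→531/1000; 469/1000+531/1000→1. L = 89/50 ≈ 1.7800.
L − H = 1.7800 − 1.7533 = 0.027 bits.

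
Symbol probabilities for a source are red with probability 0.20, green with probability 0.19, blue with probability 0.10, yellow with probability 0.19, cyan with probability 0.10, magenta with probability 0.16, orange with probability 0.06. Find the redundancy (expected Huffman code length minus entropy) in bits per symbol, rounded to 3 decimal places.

Entropy H = −Σ p log₂ p ≈ 2.7058 bits.
Huffman merges: 3/50+1/10→4/25; 1/10+4/25→13/50; 4/25+19/100→7/20; 19/100+1/5→39/100; 13/50+7/20→61/100; 39/100+61/100→1. L = 277/100 ≈ 2.7700.
L − H = 2.7700 − 2.7058 = 0.064 bits.

0.064 bits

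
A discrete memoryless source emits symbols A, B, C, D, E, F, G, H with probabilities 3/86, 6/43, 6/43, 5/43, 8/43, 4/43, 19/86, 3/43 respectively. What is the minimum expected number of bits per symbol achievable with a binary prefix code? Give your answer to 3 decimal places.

2.884 bits/symbol

Repeatedly combine the two least-probable nodes; the expected code length is the sum of the merged weights.
merge 3/86 + 3/43 → 9/86
merge 4/43 + 9/86 → 17/86
merge 5/43 + 6/43 → 11/43
merge 6/43 + 8/43 → 14/43
merge 17/86 + 19/86 → 18/43
merge 11/43 + 14/43 → 25/43
merge 18/43 + 25/43 → 1
L = 9/86 + 17/86 + 11/43 + 14/43 + 18/43 + 25/43 + 1 = 124/43 ≈ 2.884 bits/symbol.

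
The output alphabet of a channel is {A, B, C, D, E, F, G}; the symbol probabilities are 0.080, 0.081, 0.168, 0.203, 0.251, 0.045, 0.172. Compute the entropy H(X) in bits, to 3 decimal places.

2.623 bits

H = −Σ pᵢ log₂ pᵢ.
−0.080·log₂(0.080) = 0.2915
−0.081·log₂(0.081) = 0.2937
−0.168·log₂(0.168) = 0.4323
−0.203·log₂(0.203) = 0.4670
−0.251·log₂(0.251) = 0.5006
−0.045·log₂(0.045) = 0.2013
−0.172·log₂(0.172) = 0.4368
Sum ≈ 2.6232 → 2.623 bits.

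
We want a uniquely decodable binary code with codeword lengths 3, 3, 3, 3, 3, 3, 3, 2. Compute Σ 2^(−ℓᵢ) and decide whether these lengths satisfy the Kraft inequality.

With common denominator 2^3 = 8: Σ 2^(−ℓᵢ) = 1/8 + 1/8 + 1/8 + 1/8 + 1/8 + 1/8 + 1/8 + 2/8 = 9/8 = 1.125.
Kraft's inequality requires Σ ≤ 1; here Σ = 1.125 > 1, so no such prefix code exists.

1.125; no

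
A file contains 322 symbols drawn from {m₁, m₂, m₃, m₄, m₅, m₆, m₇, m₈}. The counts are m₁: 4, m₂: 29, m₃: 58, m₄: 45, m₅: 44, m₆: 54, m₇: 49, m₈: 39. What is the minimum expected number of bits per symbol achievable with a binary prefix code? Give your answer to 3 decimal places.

Probabilities are the counts divided by 322.
Repeatedly combine the two least-probable nodes; the expected code length is the sum of the merged weights.
merge 2/161 + 29/322 → 33/322
merge 33/322 + 39/322 → 36/161
merge 22/161 + 45/322 → 89/322
merge 7/46 + 27/161 → 103/322
merge 29/161 + 36/161 → 65/161
merge 89/322 + 103/322 → 96/161
merge 65/161 + 96/161 → 1
L = 33/322 + 36/161 + 89/322 + 103/322 + 65/161 + 96/161 + 1 = 941/322 ≈ 2.922 bits/symbol.

2.922 bits/symbol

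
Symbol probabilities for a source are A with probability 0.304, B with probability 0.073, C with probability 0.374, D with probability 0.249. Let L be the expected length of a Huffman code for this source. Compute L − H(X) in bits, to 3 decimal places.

Entropy H = −Σ p log₂ p ≈ 1.8280 bits.
Huffman merges: 73/1000+249/1000→161/500; 38/125+161/500→313/500; 187/500+313/500→1. L = 487/250 ≈ 1.9480.
L − H = 1.9480 − 1.8280 = 0.120 bits.

0.120 bits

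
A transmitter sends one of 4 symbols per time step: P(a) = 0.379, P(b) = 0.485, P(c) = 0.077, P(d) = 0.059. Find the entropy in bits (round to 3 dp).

H = −Σ pᵢ log₂ pᵢ.
−0.379·log₂(0.379) = 0.5305
−0.485·log₂(0.485) = 0.5063
−0.077·log₂(0.077) = 0.2848
−0.059·log₂(0.059) = 0.2409
Sum ≈ 1.5625 → 1.563 bits.

1.563 bits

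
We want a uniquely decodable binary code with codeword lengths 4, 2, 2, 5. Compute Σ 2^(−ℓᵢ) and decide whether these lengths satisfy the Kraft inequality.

With common denominator 2^5 = 32: Σ 2^(−ℓᵢ) = 2/32 + 8/32 + 8/32 + 1/32 = 19/32 = 0.59375.
Kraft's inequality requires Σ ≤ 1; here Σ = 0.59375 ≤ 1, so such a prefix code exists.

0.59375; yes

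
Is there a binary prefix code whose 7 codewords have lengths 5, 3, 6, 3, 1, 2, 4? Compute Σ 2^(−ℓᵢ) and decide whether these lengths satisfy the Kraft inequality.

With common denominator 2^6 = 64: Σ 2^(−ℓᵢ) = 2/64 + 8/64 + 1/64 + 8/64 + 32/64 + 16/64 + 4/64 = 71/64 = 1.109375.
Kraft's inequality requires Σ ≤ 1; here Σ = 1.109375 > 1, so no such prefix code exists.

1.109375; no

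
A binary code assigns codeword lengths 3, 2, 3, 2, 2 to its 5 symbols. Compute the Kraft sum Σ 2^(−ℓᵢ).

1

With common denominator 2^3 = 8: Σ 2^(−ℓᵢ) = 1/8 + 2/8 + 1/8 + 2/8 + 2/8 = 8/8 = 1.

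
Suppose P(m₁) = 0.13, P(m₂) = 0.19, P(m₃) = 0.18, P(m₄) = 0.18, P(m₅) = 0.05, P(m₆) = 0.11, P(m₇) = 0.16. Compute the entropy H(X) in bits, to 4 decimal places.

H = −Σ pᵢ log₂ pᵢ.
−0.13·log₂(0.13) = 0.3826
−0.19·log₂(0.19) = 0.4552
−0.18·log₂(0.18) = 0.4453
−0.18·log₂(0.18) = 0.4453
−0.05·log₂(0.05) = 0.2161
−0.11·log₂(0.11) = 0.3503
−0.16·log₂(0.16) = 0.4230
Sum ≈ 2.7179 → 2.7179 bits.

2.7179 bits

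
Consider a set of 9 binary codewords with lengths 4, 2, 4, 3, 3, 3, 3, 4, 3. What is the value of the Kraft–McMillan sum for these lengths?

1.0625

With common denominator 2^4 = 16: Σ 2^(−ℓᵢ) = 1/16 + 4/16 + 1/16 + 2/16 + 2/16 + 2/16 + 2/16 + 1/16 + 2/16 = 17/16 = 1.0625.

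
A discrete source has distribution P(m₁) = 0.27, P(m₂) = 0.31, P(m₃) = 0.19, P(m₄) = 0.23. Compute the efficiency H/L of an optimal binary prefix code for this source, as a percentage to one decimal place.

98.8%

Entropy H = −Σ p log₂ p ≈ 1.9767 bits.
Huffman merges: 19/100+23/100→21/50; 27/100+31/100→29/50; 21/50+29/50→1. L = 2 ≈ 2.0000.
Efficiency = H/L = 1.9767/2.0000 = 98.8%.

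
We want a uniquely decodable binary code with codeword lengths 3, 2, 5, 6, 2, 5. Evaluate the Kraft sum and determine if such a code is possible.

With common denominator 2^6 = 64: Σ 2^(−ℓᵢ) = 8/64 + 16/64 + 2/64 + 1/64 + 16/64 + 2/64 = 45/64 = 0.703125.
Kraft's inequality requires Σ ≤ 1; here Σ = 0.703125 ≤ 1, so such a prefix code exists.

0.703125; yes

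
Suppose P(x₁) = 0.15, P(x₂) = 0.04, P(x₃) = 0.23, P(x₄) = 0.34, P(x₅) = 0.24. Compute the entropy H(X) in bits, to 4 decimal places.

H = −Σ pᵢ log₂ pᵢ.
−0.15·log₂(0.15) = 0.4105
−0.04·log₂(0.04) = 0.1858
−0.23·log₂(0.23) = 0.4877
−0.34·log₂(0.34) = 0.5292
−0.24·log₂(0.24) = 0.4941
Sum ≈ 2.1073 → 2.1073 bits.

2.1073 bits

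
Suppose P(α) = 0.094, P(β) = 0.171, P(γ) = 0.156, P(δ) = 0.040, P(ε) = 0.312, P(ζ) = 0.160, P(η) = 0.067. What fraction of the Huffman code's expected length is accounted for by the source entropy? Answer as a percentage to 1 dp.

97.9%

Entropy H = −Σ p log₂ p ≈ 2.5688 bits.
Huffman merges: 1/25+67/1000→107/1000; 47/500+107/1000→201/1000; 39/250+4/25→79/250; 171/1000+201/1000→93/250; 39/125+79/250→157/250; 93/250+157/250→1. L = 328/125 ≈ 2.6240.
Efficiency = H/L = 2.5688/2.6240 = 97.9%.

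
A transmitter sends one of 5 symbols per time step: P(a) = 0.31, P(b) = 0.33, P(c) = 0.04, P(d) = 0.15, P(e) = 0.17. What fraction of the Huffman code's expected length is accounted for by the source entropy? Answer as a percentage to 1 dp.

Entropy H = −Σ p log₂ p ≈ 2.0825 bits.
Huffman merges: 1/25+3/20→19/100; 17/100+19/100→9/25; 31/100+33/100→16/25; 9/25+16/25→1. L = 219/100 ≈ 2.1900.
Efficiency = H/L = 2.0825/2.1900 = 95.1%.

95.1%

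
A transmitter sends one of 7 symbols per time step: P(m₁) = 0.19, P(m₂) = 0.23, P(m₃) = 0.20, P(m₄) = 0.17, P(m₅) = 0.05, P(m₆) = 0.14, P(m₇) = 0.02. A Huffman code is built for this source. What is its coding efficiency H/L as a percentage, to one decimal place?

97.3%

Entropy H = −Σ p log₂ p ≈ 2.5680 bits.
Huffman merges: 1/50+1/20→7/100; 7/100+7/50→21/100; 17/100+19/100→9/25; 1/5+21/100→41/100; 23/100+9/25→59/100; 41/100+59/100→1. L = 66/25 ≈ 2.6400.
Efficiency = H/L = 2.5680/2.6400 = 97.3%.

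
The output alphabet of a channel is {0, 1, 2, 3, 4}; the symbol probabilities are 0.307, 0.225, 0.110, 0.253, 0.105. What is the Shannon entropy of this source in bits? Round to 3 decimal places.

H = −Σ pᵢ log₂ pᵢ.
−0.307·log₂(0.307) = 0.5230
−0.225·log₂(0.225) = 0.4842
−0.110·log₂(0.110) = 0.3503
−0.253·log₂(0.253) = 0.5016
−0.105·log₂(0.105) = 0.3414
Sum ≈ 2.2006 → 2.201 bits.

2.201 bits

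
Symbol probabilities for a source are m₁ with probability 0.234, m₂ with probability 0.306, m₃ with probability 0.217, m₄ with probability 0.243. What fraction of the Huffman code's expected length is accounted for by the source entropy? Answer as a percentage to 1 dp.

Entropy H = −Σ p log₂ p ≈ 1.9874 bits.
Huffman merges: 217/1000+117/500→451/1000; 243/1000+153/500→549/1000; 451/1000+549/1000→1. L = 2 ≈ 2.0000.
Efficiency = H/L = 1.9874/2.0000 = 99.4%.

99.4%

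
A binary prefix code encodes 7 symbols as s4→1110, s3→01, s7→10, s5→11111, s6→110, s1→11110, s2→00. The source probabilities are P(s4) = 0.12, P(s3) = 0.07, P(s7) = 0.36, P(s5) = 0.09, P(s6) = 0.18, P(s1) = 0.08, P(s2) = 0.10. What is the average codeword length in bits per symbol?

2.93 bits/symbol

L̄ = Σ pᵢ·ℓᵢ = 0.12·4 + 0.07·2 + 0.36·2 + 0.09·5 + 0.18·3 + 0.08·5 + 0.10·2 = 2.93 bits/symbol.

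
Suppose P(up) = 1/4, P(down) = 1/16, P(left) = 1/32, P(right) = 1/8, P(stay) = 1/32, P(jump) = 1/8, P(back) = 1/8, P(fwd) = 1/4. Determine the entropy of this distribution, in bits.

2.6875 bits

Each probability is a power of 1/2, so log₂(1/p) is an integer.
H = Σ p·log₂(1/p) = 1/4·2 + 1/16·4 + 1/32·5 + 1/8·3 + 1/32·5 + 1/8·3 + 1/8·3 + 1/4·2 = 2.6875 bits.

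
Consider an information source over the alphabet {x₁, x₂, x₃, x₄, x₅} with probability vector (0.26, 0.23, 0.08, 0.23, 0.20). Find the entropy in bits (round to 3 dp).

2.237 bits

H = −Σ pᵢ log₂ pᵢ.
−0.26·log₂(0.26) = 0.5053
−0.23·log₂(0.23) = 0.4877
−0.08·log₂(0.08) = 0.2915
−0.23·log₂(0.23) = 0.4877
−0.20·log₂(0.20) = 0.4644
Sum ≈ 2.2365 → 2.237 bits.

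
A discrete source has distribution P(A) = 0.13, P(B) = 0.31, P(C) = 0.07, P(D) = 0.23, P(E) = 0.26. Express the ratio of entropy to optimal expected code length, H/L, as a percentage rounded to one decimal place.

98.5%

Entropy H = −Σ p log₂ p ≈ 2.1679 bits.
Huffman merges: 7/100+13/100→1/5; 1/5+23/100→43/100; 13/50+31/100→57/100; 43/100+57/100→1. L = 11/5 ≈ 2.2000.
Efficiency = H/L = 2.1679/2.2000 = 98.5%.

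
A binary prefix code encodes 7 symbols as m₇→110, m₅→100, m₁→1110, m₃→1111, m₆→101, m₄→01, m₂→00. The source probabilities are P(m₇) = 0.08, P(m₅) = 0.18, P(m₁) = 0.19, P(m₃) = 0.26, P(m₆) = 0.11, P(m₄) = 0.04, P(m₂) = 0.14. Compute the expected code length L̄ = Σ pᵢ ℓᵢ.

L̄ = Σ pᵢ·ℓᵢ = 0.08·3 + 0.18·3 + 0.19·4 + 0.26·4 + 0.11·3 + 0.04·2 + 0.14·2 = 3.27 bits/symbol.

3.27 bits/symbol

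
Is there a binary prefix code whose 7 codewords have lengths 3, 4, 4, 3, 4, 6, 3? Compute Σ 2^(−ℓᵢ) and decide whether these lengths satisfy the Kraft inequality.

With common denominator 2^6 = 64: Σ 2^(−ℓᵢ) = 8/64 + 4/64 + 4/64 + 8/64 + 4/64 + 1/64 + 8/64 = 37/64 = 0.578125.
Kraft's inequality requires Σ ≤ 1; here Σ = 0.578125 ≤ 1, so such a prefix code exists.

0.578125; yes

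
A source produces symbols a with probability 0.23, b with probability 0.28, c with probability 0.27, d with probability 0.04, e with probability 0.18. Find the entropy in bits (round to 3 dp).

H = −Σ pᵢ log₂ pᵢ.
−0.23·log₂(0.23) = 0.4877
−0.28·log₂(0.28) = 0.5142
−0.27·log₂(0.27) = 0.5100
−0.04·log₂(0.04) = 0.1858
−0.18·log₂(0.18) = 0.4453
Sum ≈ 2.1430 → 2.143 bits.

2.143 bits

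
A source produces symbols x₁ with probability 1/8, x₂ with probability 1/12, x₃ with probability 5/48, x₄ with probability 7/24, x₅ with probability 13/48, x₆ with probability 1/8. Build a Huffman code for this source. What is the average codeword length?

2.4375 bits/symbol

Repeatedly combine the two least-probable nodes; the expected code length is the sum of the merged weights.
merge 1/12 + 5/48 → 3/16
merge 1/8 + 1/8 → 1/4
merge 3/16 + 1/4 → 7/16
merge 13/48 + 7/24 → 9/16
merge 7/16 + 9/16 → 1
L = 3/16 + 1/4 + 7/16 + 9/16 + 1 = 39/16 = 2.4375 bits/symbol.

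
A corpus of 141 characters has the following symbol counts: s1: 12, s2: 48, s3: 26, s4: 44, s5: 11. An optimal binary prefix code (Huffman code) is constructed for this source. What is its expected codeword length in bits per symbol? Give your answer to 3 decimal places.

Probabilities are the counts divided by 141.
Repeatedly combine the two least-probable nodes; the expected code length is the sum of the merged weights.
merge 11/141 + 4/47 → 23/141
merge 23/141 + 26/141 → 49/141
merge 44/141 + 16/47 → 92/141
merge 49/141 + 92/141 → 1
L = 23/141 + 49/141 + 92/141 + 1 = 305/141 ≈ 2.163 bits/symbol.

2.163 bits/symbol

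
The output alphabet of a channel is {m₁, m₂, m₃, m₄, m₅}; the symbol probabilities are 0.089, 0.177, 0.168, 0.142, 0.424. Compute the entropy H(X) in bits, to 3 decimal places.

2.110 bits

H = −Σ pᵢ log₂ pᵢ.
−0.089·log₂(0.089) = 0.3106
−0.177·log₂(0.177) = 0.4422
−0.168·log₂(0.168) = 0.4323
−0.142·log₂(0.142) = 0.3999
−0.424·log₂(0.424) = 0.5249
Sum ≈ 2.1099 → 2.110 bits.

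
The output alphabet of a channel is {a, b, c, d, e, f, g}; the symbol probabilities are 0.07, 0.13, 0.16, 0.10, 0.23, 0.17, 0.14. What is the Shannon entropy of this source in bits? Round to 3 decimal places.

H = −Σ pᵢ log₂ pᵢ.
−0.07·log₂(0.07) = 0.2686
−0.13·log₂(0.13) = 0.3826
−0.16·log₂(0.16) = 0.4230
−0.10·log₂(0.10) = 0.3322
−0.23·log₂(0.23) = 0.4877
−0.17·log₂(0.17) = 0.4346
−0.14·log₂(0.14) = 0.3971
Sum ≈ 2.7258 → 2.726 bits.

2.726 bits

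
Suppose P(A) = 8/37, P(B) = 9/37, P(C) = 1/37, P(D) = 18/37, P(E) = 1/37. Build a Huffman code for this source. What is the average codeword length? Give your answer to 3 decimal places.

Repeatedly combine the two least-probable nodes; the expected code length is the sum of the merged weights.
merge 1/37 + 1/37 → 2/37
merge 2/37 + 8/37 → 10/37
merge 9/37 + 10/37 → 19/37
merge 18/37 + 19/37 → 1
L = 2/37 + 10/37 + 19/37 + 1 = 68/37 ≈ 1.838 bits/symbol.

1.838 bits/symbol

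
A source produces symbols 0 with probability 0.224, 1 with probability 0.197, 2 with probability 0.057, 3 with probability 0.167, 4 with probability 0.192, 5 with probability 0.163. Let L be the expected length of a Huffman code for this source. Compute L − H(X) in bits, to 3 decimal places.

0.083 bits

Entropy H = −Σ p log₂ p ≈ 2.4957 bits.
Huffman merges: 57/1000+163/1000→11/50; 167/1000+24/125→359/1000; 197/1000+11/50→417/1000; 28/125+359/1000→583/1000; 417/1000+583/1000→1. L = 2579/1000 ≈ 2.5790.
L − H = 2.5790 − 2.4957 = 0.083 bits.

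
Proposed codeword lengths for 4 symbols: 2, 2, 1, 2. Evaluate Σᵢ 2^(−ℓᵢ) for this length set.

With common denominator 2^2 = 4: Σ 2^(−ℓᵢ) = 1/4 + 1/4 + 2/4 + 1/4 = 5/4 = 1.25.

1.25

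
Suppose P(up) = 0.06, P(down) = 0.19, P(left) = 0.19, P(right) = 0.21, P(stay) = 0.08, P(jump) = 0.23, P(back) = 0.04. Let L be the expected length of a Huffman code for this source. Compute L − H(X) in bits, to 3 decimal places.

0.058 bits

Entropy H = −Σ p log₂ p ≈ 2.5917 bits.
Huffman merges: 1/25+3/50→1/10; 2/25+1/10→9/50; 9/50+19/100→37/100; 19/100+21/100→2/5; 23/100+37/100→3/5; 2/5+3/5→1. L = 53/20 ≈ 2.6500.
L − H = 2.6500 − 2.5917 = 0.058 bits.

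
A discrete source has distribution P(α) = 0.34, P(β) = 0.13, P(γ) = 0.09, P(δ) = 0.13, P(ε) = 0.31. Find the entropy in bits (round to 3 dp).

2.131 bits

H = −Σ pᵢ log₂ pᵢ.
−0.34·log₂(0.34) = 0.5292
−0.13·log₂(0.13) = 0.3826
−0.09·log₂(0.09) = 0.3127
−0.13·log₂(0.13) = 0.3826
−0.31·log₂(0.31) = 0.5238
Sum ≈ 2.1309 → 2.131 bits.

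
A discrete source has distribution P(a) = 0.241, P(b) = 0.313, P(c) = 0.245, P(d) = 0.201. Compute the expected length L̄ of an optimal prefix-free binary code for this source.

2 bits/symbol

Repeatedly combine the two least-probable nodes; the expected code length is the sum of the merged weights.
merge 201/1000 + 241/1000 → 221/500
merge 49/200 + 313/1000 → 279/500
merge 221/500 + 279/500 → 1
L = 221/500 + 279/500 + 1 = 2 bits/symbol.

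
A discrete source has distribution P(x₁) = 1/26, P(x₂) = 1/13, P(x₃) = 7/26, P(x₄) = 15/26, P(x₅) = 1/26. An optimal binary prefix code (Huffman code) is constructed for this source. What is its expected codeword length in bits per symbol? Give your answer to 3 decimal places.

1.654 bits/symbol

Repeatedly combine the two least-probable nodes; the expected code length is the sum of the merged weights.
merge 1/26 + 1/26 → 1/13
merge 1/13 + 1/13 → 2/13
merge 2/13 + 7/26 → 11/26
merge 11/26 + 15/26 → 1
L = 1/13 + 2/13 + 11/26 + 1 = 43/26 ≈ 1.654 bits/symbol.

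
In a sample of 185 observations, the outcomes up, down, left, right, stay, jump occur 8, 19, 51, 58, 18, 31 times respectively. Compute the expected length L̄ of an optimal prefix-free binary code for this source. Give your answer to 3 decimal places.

2.384 bits/symbol

Probabilities are the counts divided by 185.
Repeatedly combine the two least-probable nodes; the expected code length is the sum of the merged weights.
merge 8/185 + 18/185 → 26/185
merge 19/185 + 26/185 → 9/37
merge 31/185 + 9/37 → 76/185
merge 51/185 + 58/185 → 109/185
merge 76/185 + 109/185 → 1
L = 26/185 + 9/37 + 76/185 + 109/185 + 1 = 441/185 ≈ 2.384 bits/symbol.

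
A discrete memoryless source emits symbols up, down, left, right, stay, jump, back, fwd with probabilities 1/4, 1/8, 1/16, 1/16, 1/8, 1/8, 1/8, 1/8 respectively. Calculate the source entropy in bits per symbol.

2.875 bits

Each probability is a power of 1/2, so log₂(1/p) is an integer.
H = Σ p·log₂(1/p) = 1/4·2 + 1/8·3 + 1/16·4 + 1/16·4 + 1/8·3 + 1/8·3 + 1/8·3 + 1/8·3 = 2.875 bits.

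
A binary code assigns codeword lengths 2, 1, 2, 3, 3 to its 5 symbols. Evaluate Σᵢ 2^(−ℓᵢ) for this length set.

With common denominator 2^3 = 8: Σ 2^(−ℓᵢ) = 2/8 + 4/8 + 2/8 + 1/8 + 1/8 = 10/8 = 1.25.

1.25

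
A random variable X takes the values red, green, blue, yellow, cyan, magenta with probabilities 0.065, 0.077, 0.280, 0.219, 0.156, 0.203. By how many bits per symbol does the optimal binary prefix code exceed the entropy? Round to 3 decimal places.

0.020 bits

Entropy H = −Σ p log₂ p ≈ 2.4203 bits.
Huffman merges: 13/200+77/1000→71/500; 71/500+39/250→149/500; 203/1000+219/1000→211/500; 7/25+149/500→289/500; 211/500+289/500→1. L = 61/25 ≈ 2.4400.
L − H = 2.4400 − 2.4203 = 0.020 bits.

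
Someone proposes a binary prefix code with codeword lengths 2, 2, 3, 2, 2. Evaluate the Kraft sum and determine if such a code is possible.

1.125; no

With common denominator 2^3 = 8: Σ 2^(−ℓᵢ) = 2/8 + 2/8 + 1/8 + 2/8 + 2/8 = 9/8 = 1.125.
Kraft's inequality requires Σ ≤ 1; here Σ = 1.125 > 1, so no such prefix code exists.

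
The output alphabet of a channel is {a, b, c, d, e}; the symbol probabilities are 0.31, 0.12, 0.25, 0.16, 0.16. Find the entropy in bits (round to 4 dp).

2.2369 bits

H = −Σ pᵢ log₂ pᵢ.
−0.31·log₂(0.31) = 0.5238
−0.12·log₂(0.12) = 0.3671
−0.25·log₂(0.25) = 0.5000
−0.16·log₂(0.16) = 0.4230
−0.16·log₂(0.16) = 0.4230
Sum ≈ 2.2369 → 2.2369 bits.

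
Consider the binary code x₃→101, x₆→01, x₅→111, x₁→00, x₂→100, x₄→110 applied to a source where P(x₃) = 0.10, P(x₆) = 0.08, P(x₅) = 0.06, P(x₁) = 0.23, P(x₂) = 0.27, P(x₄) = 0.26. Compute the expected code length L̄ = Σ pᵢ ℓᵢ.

L̄ = Σ pᵢ·ℓᵢ = 0.10·3 + 0.08·2 + 0.06·3 + 0.23·2 + 0.27·3 + 0.26·3 = 2.69 bits/symbol.

2.69 bits/symbol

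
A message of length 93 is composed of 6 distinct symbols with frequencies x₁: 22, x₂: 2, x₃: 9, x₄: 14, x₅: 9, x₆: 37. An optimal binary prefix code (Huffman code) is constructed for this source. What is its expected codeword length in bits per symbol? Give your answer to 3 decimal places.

2.301 bits/symbol

Probabilities are the counts divided by 93.
Repeatedly combine the two least-probable nodes; the expected code length is the sum of the merged weights.
merge 2/93 + 3/31 → 11/93
merge 3/31 + 11/93 → 20/93
merge 14/93 + 20/93 → 34/93
merge 22/93 + 34/93 → 56/93
merge 37/93 + 56/93 → 1
L = 11/93 + 20/93 + 34/93 + 56/93 + 1 = 214/93 ≈ 2.301 bits/symbol.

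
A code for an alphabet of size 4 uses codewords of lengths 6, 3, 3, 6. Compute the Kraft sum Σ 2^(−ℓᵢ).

With common denominator 2^6 = 64: Σ 2^(−ℓᵢ) = 1/64 + 8/64 + 8/64 + 1/64 = 18/64 = 0.28125.

0.28125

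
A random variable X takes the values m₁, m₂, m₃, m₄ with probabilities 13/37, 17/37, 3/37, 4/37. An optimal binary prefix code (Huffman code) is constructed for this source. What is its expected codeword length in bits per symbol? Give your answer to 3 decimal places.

Repeatedly combine the two least-probable nodes; the expected code length is the sum of the merged weights.
merge 3/37 + 4/37 → 7/37
merge 7/37 + 13/37 → 20/37
merge 17/37 + 20/37 → 1
L = 7/37 + 20/37 + 1 = 64/37 ≈ 1.730 bits/symbol.

1.730 bits/symbol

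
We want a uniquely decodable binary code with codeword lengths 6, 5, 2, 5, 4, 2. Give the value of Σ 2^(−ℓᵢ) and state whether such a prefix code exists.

0.640625; yes

With common denominator 2^6 = 64: Σ 2^(−ℓᵢ) = 1/64 + 2/64 + 16/64 + 2/64 + 4/64 + 16/64 = 41/64 = 0.640625.
Kraft's inequality requires Σ ≤ 1; here Σ = 0.640625 ≤ 1, so such a prefix code exists.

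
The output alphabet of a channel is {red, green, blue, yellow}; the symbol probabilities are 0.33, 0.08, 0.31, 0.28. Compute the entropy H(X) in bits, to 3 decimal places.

H = −Σ pᵢ log₂ pᵢ.
−0.33·log₂(0.33) = 0.5278
−0.08·log₂(0.08) = 0.2915
−0.31·log₂(0.31) = 0.5238
−0.28·log₂(0.28) = 0.5142
Sum ≈ 1.8573 → 1.857 bits.

1.857 bits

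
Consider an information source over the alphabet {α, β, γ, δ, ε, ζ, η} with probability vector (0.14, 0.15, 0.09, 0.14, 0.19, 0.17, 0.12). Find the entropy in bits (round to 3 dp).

2.774 bits

H = −Σ pᵢ log₂ pᵢ.
−0.14·log₂(0.14) = 0.3971
−0.15·log₂(0.15) = 0.4105
−0.09·log₂(0.09) = 0.3127
−0.14·log₂(0.14) = 0.3971
−0.19·log₂(0.19) = 0.4552
−0.17·log₂(0.17) = 0.4346
−0.12·log₂(0.12) = 0.3671
Sum ≈ 2.7743 → 2.774 bits.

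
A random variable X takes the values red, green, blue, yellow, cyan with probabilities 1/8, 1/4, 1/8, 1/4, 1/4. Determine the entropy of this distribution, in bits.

Each probability is a power of 1/2, so log₂(1/p) is an integer.
H = Σ p·log₂(1/p) = 1/8·3 + 1/4·2 + 1/8·3 + 1/4·2 + 1/4·2 = 2.25 bits.

2.25 bits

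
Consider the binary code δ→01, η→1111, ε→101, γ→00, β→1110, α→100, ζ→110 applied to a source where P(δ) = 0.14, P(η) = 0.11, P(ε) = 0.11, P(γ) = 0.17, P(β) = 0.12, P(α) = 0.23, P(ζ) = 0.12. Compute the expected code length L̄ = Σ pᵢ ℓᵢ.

2.92 bits/symbol

L̄ = Σ pᵢ·ℓᵢ = 0.14·2 + 0.11·4 + 0.11·3 + 0.17·2 + 0.12·4 + 0.23·3 + 0.12·3 = 2.92 bits/symbol.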